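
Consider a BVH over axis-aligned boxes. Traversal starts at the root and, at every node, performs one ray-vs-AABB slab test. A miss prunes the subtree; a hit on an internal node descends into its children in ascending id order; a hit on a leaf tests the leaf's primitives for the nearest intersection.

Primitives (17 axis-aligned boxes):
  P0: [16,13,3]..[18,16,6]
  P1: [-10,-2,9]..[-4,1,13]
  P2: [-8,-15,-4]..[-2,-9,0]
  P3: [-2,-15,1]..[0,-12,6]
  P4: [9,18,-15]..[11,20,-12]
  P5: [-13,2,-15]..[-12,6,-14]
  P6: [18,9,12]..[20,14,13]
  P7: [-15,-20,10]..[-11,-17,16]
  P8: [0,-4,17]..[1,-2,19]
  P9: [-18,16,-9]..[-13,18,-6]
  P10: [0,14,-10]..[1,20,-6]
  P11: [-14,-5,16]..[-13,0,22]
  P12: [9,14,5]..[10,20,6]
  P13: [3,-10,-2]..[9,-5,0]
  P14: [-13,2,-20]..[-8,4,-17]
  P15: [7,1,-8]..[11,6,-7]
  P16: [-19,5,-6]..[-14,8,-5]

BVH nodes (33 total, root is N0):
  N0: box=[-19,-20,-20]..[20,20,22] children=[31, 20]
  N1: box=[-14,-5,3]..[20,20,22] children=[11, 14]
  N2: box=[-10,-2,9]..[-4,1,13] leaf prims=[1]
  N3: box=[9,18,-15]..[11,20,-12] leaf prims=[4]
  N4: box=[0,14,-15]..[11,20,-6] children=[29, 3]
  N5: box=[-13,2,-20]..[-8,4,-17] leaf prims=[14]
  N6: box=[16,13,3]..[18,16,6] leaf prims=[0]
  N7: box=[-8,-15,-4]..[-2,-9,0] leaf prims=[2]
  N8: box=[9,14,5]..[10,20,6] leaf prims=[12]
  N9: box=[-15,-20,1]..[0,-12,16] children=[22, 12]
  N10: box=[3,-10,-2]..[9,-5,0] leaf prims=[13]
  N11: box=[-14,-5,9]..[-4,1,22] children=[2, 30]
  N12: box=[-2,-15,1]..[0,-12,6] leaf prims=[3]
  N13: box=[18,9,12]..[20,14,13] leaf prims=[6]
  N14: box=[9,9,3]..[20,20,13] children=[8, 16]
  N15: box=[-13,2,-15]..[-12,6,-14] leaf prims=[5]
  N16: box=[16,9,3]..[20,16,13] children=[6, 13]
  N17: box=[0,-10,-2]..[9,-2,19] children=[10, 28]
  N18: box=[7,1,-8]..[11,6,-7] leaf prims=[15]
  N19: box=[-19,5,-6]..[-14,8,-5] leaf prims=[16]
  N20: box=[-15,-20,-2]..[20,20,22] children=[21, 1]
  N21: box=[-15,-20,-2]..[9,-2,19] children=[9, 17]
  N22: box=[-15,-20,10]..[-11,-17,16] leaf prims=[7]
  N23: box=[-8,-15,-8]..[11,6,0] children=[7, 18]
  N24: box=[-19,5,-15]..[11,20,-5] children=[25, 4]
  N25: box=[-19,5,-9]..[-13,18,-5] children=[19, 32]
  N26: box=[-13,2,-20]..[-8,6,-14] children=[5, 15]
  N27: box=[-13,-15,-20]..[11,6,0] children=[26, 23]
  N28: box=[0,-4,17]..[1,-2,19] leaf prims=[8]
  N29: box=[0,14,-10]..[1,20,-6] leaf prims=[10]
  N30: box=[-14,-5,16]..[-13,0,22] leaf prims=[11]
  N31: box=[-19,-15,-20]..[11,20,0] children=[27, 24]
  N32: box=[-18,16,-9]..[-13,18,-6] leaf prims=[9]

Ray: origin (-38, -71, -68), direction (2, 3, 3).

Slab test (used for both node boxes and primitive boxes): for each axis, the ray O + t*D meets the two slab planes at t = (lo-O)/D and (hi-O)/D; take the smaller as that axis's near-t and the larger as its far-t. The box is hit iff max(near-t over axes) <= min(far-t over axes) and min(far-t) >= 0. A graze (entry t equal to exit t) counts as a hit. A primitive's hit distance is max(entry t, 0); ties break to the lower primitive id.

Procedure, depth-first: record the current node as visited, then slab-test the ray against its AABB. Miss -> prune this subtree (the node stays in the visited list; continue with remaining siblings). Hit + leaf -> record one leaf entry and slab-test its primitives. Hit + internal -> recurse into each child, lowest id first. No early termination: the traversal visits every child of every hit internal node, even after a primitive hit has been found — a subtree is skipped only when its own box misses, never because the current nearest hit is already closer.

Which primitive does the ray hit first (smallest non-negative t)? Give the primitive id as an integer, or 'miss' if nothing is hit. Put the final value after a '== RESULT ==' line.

Walk:
N0 x:[19/2,29] y:[17,91/3] z:[16,30] -> hit [17,29], descend [20, 31]
  N20 x:[23/2,29] y:[17,91/3] z:[22,30] -> hit [22,29], descend [1, 21]
    N1 x:[12,29] y:[22,91/3] z:[71/3,30] -> hit [71/3,29], descend [11, 14]
      N11 x:[12,17] y:[22,24] z:[77/3,30] -> miss, prune
      N14 x:[47/2,29] y:[80/3,91/3] z:[71/3,27] -> hit [80/3,27], descend [8, 16]
        N8 x:[47/2,24] y:[85/3,91/3] z:[73/3,74/3] -> miss, prune
        N16 x:[27,29] y:[80/3,29] z:[71/3,27] -> hit [27,27], descend [6, 13]
          N6 x:[27,28] y:[28,29] z:[71/3,74/3] -> miss, prune
          N13 x:[28,29] y:[80/3,85/3] z:[80/3,27] -> miss, prune
    N21 x:[23/2,47/2] y:[17,23] z:[22,29] -> hit [22,23], descend [9, 17]
      N9 x:[23/2,19] y:[17,59/3] z:[23,28] -> miss, prune
      N17 x:[19,47/2] y:[61/3,23] z:[22,29] -> hit [22,23], descend [10, 28]
        N10 x:[41/2,47/2] y:[61/3,22] z:[22,68/3] -> hit [22,22] leaf, test {P13@t=22}
        N28 x:[19,39/2] y:[67/3,23] z:[85/3,29] -> miss, prune
  N31 x:[19/2,49/2] y:[56/3,91/3] z:[16,68/3] -> hit [56/3,68/3], descend [24, 27]
    N24 x:[19/2,49/2] y:[76/3,91/3] z:[53/3,21] -> miss, prune
    N27 x:[25/2,49/2] y:[56/3,77/3] z:[16,68/3] -> hit [56/3,68/3], descend [23, 26]
      N23 x:[15,49/2] y:[56/3,77/3] z:[20,68/3] -> hit [20,68/3], descend [7, 18]
        N7 x:[15,18] y:[56/3,62/3] z:[64/3,68/3] -> miss, prune
        N18 x:[45/2,49/2] y:[24,77/3] z:[20,61/3] -> miss, prune
      N26 x:[25/2,15] y:[73/3,77/3] z:[16,18] -> miss, prune

21 AABB tests over nodes [0, 20, 1, 11, 14, 8, 16, 6, 13, 21, 9, 17, 10, 28, 31, 24, 27, 23, 7, 18, 26]; 1 leaf entered; closest P13.

== RESULT ==
13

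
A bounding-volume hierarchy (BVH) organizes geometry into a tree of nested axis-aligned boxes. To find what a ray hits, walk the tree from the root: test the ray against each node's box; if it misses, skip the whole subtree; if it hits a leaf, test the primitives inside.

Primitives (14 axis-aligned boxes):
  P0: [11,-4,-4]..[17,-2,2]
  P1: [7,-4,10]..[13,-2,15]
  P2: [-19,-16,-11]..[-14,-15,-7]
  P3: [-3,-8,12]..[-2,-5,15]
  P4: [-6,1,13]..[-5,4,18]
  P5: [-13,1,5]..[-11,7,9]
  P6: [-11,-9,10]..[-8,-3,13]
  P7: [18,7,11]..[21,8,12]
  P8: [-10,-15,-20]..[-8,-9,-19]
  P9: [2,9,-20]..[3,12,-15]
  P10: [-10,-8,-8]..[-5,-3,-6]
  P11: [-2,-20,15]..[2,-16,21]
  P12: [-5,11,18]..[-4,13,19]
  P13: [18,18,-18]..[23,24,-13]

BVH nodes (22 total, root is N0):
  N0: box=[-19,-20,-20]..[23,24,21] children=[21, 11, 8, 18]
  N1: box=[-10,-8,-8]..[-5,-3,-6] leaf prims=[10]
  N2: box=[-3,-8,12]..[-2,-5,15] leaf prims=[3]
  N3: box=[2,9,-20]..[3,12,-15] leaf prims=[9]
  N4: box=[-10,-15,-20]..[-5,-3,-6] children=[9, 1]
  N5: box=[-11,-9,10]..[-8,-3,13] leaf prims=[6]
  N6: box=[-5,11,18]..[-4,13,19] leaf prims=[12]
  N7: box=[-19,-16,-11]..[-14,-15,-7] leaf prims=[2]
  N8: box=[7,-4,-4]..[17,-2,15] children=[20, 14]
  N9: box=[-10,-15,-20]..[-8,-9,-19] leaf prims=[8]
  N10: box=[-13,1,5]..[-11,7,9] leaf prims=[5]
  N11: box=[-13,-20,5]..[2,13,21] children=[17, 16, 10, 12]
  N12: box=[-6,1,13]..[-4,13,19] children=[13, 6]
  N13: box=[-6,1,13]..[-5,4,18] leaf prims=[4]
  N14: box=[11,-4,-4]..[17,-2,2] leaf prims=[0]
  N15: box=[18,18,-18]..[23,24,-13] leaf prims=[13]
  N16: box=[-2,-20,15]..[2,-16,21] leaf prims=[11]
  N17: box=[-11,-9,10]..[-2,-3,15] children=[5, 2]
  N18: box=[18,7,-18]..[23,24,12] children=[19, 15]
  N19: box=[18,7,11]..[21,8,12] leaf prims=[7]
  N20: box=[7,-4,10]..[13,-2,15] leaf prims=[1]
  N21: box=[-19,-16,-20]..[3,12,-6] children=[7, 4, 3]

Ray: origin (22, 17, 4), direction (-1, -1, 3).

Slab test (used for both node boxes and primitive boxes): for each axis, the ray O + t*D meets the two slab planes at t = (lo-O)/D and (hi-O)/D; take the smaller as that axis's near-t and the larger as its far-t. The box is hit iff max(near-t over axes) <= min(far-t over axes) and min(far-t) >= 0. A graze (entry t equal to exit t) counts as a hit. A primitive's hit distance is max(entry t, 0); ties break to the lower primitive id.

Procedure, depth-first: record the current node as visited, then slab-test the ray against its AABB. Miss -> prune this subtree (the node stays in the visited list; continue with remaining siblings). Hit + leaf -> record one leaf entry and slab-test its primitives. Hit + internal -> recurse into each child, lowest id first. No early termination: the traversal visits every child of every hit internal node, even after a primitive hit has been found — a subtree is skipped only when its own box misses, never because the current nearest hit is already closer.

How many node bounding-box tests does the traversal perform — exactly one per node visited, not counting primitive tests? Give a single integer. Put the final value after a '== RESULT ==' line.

Trace the traversal:
N0 x:[-1,41] y:[-7,37] z:[-8,17/3] -> hit [-1,17/3], descend [8, 11, 18, 21]
  N8 x:[5,15] y:[19,21] z:[-8/3,11/3] -> miss, prune
  N11 x:[20,35] y:[4,37] z:[1/3,17/3] -> miss, prune
  N18 x:[-1,4] y:[-7,10] z:[-22/3,8/3] -> hit [-1,8/3], descend [15, 19]
    N15 x:[-1,4] y:[-7,-1] z:[-22/3,-17/3] -> miss, prune
    N19 x:[1,4] y:[9,10] z:[7/3,8/3] -> miss, prune
  N21 x:[19,41] y:[5,33] z:[-8,-10/3] -> miss, prune

7 AABB tests over nodes [0, 8, 11, 18, 15, 19, 21]; 0 leaves entered; closest miss.

== RESULT ==
7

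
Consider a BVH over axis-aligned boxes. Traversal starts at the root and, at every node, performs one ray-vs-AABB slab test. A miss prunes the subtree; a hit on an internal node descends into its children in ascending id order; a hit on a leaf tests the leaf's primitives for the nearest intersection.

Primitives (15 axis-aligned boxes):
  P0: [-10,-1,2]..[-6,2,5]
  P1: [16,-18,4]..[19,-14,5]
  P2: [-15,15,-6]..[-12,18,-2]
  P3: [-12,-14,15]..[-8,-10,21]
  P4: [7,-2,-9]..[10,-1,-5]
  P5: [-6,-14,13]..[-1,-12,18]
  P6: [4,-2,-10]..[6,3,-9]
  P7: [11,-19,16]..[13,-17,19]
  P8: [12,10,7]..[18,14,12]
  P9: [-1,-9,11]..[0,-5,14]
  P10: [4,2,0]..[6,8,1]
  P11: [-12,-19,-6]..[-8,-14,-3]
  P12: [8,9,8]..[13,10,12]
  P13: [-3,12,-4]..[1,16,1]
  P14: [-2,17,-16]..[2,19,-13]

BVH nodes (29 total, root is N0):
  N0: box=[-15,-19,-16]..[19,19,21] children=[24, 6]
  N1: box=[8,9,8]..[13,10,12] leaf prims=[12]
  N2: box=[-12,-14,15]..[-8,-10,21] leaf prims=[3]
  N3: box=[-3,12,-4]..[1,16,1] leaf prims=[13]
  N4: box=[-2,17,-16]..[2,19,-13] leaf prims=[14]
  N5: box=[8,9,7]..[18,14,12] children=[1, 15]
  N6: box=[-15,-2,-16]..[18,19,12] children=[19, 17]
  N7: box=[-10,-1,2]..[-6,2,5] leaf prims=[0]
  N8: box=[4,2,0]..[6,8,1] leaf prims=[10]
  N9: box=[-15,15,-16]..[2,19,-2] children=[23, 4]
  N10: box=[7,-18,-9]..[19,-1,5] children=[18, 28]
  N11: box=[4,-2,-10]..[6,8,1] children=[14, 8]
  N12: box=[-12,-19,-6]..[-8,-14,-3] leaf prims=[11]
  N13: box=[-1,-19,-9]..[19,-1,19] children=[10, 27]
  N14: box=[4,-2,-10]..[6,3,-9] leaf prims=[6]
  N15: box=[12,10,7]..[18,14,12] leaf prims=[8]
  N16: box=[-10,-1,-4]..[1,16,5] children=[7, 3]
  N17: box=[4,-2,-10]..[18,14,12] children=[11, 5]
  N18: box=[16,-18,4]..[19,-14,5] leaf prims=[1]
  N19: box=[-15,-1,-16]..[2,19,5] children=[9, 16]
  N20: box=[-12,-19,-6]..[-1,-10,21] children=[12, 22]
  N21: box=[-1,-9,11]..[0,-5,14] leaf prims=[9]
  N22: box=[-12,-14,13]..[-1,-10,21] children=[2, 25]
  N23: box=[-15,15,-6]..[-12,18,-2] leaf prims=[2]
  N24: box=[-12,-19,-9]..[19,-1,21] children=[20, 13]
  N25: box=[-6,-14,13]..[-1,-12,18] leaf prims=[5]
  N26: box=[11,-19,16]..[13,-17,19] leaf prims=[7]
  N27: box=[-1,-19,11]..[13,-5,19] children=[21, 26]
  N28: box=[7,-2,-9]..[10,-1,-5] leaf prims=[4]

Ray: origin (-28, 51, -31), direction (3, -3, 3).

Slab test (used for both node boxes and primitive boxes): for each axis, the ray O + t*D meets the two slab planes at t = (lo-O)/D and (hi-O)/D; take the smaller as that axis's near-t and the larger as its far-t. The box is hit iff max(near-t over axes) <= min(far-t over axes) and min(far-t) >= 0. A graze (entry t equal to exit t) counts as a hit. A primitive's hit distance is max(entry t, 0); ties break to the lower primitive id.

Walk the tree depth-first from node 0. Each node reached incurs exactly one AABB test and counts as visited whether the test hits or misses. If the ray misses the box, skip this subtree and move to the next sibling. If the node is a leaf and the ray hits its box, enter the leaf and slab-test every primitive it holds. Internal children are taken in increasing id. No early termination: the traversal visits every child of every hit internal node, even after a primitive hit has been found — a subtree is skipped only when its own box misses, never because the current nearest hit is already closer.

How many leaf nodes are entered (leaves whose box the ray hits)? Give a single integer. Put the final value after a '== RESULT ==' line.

Trace the traversal:
N0 x:[13/3,47/3] y:[32/3,70/3] z:[5,52/3] -> hit [32/3,47/3], descend [6, 24]
  N6 x:[13/3,46/3] y:[32/3,53/3] z:[5,43/3] -> hit [32/3,43/3], descend [17, 19]
    N17 x:[32/3,46/3] y:[37/3,53/3] z:[7,43/3] -> hit [37/3,43/3], descend [5, 11]
      N5 x:[12,46/3] y:[37/3,14] z:[38/3,43/3] -> hit [38/3,14], descend [1, 15]
        N1 x:[12,41/3] y:[41/3,14] z:[13,43/3] -> hit [41/3,41/3] leaf, test {P12@t=41/3}
        N15 x:[40/3,46/3] y:[37/3,41/3] z:[38/3,43/3] -> hit [40/3,41/3] leaf, test {P8@t=40/3}
      N11 x:[32/3,34/3] y:[43/3,53/3] z:[7,32/3] -> miss, prune
    N19 x:[13/3,10] y:[32/3,52/3] z:[5,12] -> miss, prune
  N24 x:[16/3,47/3] y:[52/3,70/3] z:[22/3,52/3] -> miss, prune

Summary -> nodes [0, 6, 17, 5, 1, 15, 11, 19, 24]; box-tests=9; leaf-entries=2; first=P8

== RESULT ==
2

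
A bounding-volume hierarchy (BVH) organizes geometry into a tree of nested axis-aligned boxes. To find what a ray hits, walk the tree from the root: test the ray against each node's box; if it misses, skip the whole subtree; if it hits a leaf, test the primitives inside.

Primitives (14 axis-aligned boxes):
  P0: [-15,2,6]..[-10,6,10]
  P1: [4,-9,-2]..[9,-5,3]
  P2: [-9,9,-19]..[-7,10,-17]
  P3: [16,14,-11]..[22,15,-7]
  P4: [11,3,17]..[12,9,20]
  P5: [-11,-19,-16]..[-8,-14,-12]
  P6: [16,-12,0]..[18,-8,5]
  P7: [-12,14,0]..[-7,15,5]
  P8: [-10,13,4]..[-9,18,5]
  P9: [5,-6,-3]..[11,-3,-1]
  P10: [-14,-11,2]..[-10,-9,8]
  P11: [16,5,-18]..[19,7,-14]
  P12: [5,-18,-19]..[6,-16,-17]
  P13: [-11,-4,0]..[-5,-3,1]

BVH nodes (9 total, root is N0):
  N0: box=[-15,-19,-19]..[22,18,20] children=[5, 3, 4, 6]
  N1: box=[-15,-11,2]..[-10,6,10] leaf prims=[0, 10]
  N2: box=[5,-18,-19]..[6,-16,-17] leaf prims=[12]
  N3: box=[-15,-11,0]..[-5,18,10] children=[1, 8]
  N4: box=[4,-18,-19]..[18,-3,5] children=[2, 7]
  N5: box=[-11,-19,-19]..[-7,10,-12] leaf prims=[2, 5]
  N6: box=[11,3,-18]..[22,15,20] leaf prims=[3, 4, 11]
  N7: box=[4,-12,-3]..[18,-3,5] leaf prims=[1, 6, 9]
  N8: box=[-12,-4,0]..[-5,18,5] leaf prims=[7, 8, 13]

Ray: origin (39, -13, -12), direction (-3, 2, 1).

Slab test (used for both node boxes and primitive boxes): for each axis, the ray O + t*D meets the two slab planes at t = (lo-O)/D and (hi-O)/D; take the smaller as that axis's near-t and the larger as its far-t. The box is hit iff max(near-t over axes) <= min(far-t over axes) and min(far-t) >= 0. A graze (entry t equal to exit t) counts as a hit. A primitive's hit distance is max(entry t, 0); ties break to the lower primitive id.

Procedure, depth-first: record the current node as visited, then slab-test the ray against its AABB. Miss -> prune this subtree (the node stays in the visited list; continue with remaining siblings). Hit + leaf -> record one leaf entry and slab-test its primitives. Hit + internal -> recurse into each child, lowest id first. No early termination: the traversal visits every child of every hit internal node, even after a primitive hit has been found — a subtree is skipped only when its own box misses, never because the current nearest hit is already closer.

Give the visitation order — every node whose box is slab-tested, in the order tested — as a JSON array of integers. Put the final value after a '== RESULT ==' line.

Traverse from the root:
N0 x:[17/3,18] y:[-3,31/2] z:[-7,32] -> hit [17/3,31/2], descend [3, 4, 5, 6]
  N3 x:[44/3,18] y:[1,31/2] z:[12,22] -> hit [44/3,31/2], descend [1, 8]
    N1 x:[49/3,18] y:[1,19/2] z:[14,22] -> miss, prune
    N8 x:[44/3,17] y:[9/2,31/2] z:[12,17] -> hit [44/3,31/2] leaf, test {P7(miss), P8(miss), P13(miss)}
  N4 x:[7,35/3] y:[-5/2,5] z:[-7,17] -> miss, prune
  N5 x:[46/3,50/3] y:[-3,23/2] z:[-7,0] -> miss, prune
  N6 x:[17/3,28/3] y:[8,14] z:[-6,32] -> hit [8,28/3] leaf, test {P3(miss), P4(miss), P11(miss)}

7 AABB tests over nodes [0, 3, 1, 8, 4, 5, 6]; 2 leaves entered; closest miss.

== RESULT ==
[0, 3, 1, 8, 4, 5, 6]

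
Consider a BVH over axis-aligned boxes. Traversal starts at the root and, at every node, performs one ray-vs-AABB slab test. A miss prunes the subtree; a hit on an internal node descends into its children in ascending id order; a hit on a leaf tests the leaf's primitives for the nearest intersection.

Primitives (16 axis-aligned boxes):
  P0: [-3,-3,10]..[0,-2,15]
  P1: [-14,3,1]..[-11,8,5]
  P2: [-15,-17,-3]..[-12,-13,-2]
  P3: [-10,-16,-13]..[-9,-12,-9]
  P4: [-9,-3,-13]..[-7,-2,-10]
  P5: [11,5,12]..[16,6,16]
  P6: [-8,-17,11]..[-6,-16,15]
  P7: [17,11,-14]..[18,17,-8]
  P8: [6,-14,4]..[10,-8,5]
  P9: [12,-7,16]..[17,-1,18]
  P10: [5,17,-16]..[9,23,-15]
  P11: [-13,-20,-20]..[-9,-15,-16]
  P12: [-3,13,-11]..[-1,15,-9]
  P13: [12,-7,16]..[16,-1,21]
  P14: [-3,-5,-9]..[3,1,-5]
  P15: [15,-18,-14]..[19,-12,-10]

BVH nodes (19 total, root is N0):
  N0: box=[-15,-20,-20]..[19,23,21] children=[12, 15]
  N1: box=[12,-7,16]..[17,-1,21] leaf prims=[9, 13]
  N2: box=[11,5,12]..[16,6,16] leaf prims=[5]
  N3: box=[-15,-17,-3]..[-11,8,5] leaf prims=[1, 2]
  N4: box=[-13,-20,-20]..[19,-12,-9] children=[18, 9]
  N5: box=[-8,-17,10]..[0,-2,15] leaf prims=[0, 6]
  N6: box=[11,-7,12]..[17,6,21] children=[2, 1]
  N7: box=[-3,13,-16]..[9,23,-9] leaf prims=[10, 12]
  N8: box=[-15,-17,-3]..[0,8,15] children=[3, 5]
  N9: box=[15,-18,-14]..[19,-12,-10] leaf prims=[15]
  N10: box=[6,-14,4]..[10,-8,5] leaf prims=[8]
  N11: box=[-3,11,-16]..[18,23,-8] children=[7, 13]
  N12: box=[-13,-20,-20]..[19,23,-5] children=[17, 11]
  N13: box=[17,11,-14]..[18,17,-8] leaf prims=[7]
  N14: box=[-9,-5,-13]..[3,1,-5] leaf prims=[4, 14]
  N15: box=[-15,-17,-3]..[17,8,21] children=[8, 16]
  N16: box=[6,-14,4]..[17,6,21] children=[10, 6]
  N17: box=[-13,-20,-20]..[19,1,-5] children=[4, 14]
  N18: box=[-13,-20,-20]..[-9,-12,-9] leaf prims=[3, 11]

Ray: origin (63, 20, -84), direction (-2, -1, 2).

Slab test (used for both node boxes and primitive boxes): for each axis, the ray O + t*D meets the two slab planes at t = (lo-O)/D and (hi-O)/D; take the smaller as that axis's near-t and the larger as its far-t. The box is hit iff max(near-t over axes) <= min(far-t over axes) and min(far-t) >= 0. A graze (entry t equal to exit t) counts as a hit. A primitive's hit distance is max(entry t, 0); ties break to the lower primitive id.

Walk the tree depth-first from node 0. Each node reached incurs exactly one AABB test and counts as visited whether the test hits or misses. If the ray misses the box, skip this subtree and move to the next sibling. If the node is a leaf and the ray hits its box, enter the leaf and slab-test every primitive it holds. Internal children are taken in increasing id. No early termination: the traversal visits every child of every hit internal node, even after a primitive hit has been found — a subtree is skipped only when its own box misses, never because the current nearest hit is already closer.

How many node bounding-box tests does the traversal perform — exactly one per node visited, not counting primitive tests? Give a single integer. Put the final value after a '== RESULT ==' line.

Walk:
N0 x:[22,39] y:[-3,40] z:[32,105/2] -> hit [32,39], descend [12, 15]
  N12 x:[22,38] y:[-3,40] z:[32,79/2] -> hit [32,38], descend [11, 17]
    N11 x:[45/2,33] y:[-3,9] z:[34,38] -> miss, prune
    N17 x:[22,38] y:[19,40] z:[32,79/2] -> hit [32,38], descend [4, 14]
      N4 x:[22,38] y:[32,40] z:[32,75/2] -> hit [32,75/2], descend [9, 18]
        N9 x:[22,24] y:[32,38] z:[35,37] -> miss, prune
        N18 x:[36,38] y:[32,40] z:[32,75/2] -> hit [36,75/2] leaf, test {P3@t=36, P11(miss)}
      N14 x:[30,36] y:[19,25] z:[71/2,79/2] -> miss, prune
  N15 x:[23,39] y:[12,37] z:[81/2,105/2] -> miss, prune

Visited [0, 12, 11, 17, 4, 9, 18, 14, 15]. Tests: 9 box, 1 leaf. Nearest: P3.

== RESULT ==
9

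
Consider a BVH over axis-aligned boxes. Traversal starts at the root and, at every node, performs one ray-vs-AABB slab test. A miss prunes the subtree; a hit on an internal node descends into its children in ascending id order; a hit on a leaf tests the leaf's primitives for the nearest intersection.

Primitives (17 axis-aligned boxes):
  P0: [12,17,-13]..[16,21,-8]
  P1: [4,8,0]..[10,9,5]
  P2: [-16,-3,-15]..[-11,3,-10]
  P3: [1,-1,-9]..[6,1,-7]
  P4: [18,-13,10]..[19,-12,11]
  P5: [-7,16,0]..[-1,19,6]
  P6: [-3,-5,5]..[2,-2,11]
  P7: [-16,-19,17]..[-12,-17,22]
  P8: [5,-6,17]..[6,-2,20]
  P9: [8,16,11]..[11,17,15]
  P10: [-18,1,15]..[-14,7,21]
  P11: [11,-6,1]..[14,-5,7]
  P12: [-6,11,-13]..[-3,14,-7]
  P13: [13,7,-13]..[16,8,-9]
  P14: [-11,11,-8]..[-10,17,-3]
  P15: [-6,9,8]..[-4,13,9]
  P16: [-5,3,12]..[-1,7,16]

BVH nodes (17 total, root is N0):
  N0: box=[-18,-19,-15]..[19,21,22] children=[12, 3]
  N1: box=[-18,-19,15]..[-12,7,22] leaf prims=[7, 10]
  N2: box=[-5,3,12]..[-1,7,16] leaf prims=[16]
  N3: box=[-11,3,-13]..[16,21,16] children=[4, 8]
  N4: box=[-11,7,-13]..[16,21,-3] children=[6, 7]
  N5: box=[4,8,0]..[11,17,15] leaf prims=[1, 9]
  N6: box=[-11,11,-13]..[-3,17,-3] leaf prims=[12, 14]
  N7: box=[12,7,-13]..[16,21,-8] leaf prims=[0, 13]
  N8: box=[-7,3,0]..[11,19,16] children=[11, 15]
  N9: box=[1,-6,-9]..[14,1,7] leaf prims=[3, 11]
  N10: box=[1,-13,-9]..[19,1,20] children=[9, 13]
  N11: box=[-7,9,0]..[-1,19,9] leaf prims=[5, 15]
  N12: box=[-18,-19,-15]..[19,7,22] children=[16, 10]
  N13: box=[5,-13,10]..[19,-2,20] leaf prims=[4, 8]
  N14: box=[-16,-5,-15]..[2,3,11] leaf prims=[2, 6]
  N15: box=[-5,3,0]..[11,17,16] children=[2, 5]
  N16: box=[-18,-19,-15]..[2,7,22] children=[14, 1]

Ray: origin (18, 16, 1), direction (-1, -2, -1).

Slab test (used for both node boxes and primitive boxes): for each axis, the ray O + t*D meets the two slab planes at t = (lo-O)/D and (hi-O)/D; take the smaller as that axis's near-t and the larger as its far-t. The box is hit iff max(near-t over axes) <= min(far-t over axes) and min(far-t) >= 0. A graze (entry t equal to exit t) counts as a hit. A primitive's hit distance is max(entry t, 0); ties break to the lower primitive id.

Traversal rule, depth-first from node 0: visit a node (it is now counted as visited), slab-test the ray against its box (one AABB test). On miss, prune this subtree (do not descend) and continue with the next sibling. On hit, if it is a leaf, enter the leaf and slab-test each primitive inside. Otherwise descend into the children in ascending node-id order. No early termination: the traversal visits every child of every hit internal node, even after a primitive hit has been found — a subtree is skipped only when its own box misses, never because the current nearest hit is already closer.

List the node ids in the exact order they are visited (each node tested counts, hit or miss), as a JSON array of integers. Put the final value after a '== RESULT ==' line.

Traverse from the root:
N0 x:[-1,36] y:[-5/2,35/2] z:[-21,16] -> hit [-1,16], descend [3, 12]
  N3 x:[2,29] y:[-5/2,13/2] z:[-15,14] -> hit [2,13/2], descend [4, 8]
    N4 x:[2,29] y:[-5/2,9/2] z:[4,14] -> hit [4,9/2], descend [6, 7]
      N6 x:[21,29] y:[-1/2,5/2] z:[4,14] -> miss, prune
      N7 x:[2,6] y:[-5/2,9/2] z:[9,14] -> miss, prune
    N8 x:[7,25] y:[-3/2,13/2] z:[-15,1] -> miss, prune
  N12 x:[-1,36] y:[9/2,35/2] z:[-21,16] -> hit [9/2,16], descend [10, 16]
    N10 x:[-1,17] y:[15/2,29/2] z:[-19,10] -> hit [15/2,10], descend [9, 13]
      N9 x:[4,17] y:[15/2,11] z:[-6,10] -> hit [15/2,10] leaf, test {P3(miss), P11(miss)}
      N13 x:[-1,13] y:[9,29/2] z:[-19,-9] -> miss, prune
    N16 x:[16,36] y:[9/2,35/2] z:[-21,16] -> hit [16,16], descend [1, 14]
      N1 x:[30,36] y:[9/2,35/2] z:[-21,-14] -> miss, prune
      N14 x:[16,34] y:[13/2,21/2] z:[-10,16] -> miss, prune

order=[0, 3, 4, 6, 7, 8, 12, 10, 9, 13, 16, 1, 14]  |boxes|=13  |leaves|=1  hit=miss

== RESULT ==
[0, 3, 4, 6, 7, 8, 12, 10, 9, 13, 16, 1, 14]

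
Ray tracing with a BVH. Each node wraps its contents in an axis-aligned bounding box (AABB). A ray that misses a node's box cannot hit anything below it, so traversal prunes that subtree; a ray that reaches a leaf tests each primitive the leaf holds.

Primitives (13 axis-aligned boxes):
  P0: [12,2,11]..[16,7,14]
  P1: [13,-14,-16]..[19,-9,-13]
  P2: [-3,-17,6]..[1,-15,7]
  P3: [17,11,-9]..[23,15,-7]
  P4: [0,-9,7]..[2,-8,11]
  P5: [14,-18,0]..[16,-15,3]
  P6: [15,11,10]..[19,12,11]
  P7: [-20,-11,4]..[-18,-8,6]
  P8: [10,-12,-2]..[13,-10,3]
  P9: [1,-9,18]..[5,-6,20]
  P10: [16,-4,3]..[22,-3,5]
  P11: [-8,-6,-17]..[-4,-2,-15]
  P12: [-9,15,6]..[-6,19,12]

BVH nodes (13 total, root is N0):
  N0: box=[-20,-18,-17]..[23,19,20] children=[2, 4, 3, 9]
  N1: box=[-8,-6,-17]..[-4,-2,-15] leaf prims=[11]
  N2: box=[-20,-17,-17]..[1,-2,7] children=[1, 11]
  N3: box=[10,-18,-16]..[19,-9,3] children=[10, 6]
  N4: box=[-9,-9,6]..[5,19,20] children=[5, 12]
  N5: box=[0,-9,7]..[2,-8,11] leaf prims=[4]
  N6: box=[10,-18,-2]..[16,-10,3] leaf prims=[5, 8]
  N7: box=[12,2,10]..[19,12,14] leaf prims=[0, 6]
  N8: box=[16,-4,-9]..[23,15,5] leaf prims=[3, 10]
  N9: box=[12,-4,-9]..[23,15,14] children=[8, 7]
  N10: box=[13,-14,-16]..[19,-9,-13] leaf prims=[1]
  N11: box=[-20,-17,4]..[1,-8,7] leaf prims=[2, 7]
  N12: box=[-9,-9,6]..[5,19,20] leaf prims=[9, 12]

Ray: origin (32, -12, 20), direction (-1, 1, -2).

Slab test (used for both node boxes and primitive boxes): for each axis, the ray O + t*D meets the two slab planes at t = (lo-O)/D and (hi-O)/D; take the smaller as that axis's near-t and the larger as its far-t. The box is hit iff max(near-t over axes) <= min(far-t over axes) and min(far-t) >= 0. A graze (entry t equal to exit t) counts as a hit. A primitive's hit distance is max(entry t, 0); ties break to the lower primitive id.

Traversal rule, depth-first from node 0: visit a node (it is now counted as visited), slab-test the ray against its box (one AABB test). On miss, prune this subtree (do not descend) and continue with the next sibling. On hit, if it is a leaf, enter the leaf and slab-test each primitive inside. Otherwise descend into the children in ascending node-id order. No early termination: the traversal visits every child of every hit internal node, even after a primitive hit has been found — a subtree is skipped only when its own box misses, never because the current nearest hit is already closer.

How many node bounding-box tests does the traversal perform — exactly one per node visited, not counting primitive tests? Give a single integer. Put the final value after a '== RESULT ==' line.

Trace the traversal:
N0 x:[9,52] y:[-6,31] z:[0,37/2] -> hit [9,37/2], descend [2, 3, 4, 9]
  N2 x:[31,52] y:[-5,10] z:[13/2,37/2] -> miss, prune
  N3 x:[13,22] y:[-6,3] z:[17/2,18] -> miss, prune
  N4 x:[27,41] y:[3,31] z:[0,7] -> miss, prune
  N9 x:[9,20] y:[8,27] z:[3,29/2] -> hit [9,29/2], descend [7, 8]
    N7 x:[13,20] y:[14,24] z:[3,5] -> miss, prune
    N8 x:[9,16] y:[8,27] z:[15/2,29/2] -> hit [9,29/2] leaf, test {P3(miss), P10(miss)}

Summary -> nodes [0, 2, 3, 4, 9, 7, 8]; box-tests=7; leaf-entries=1; first=miss

== RESULT ==
7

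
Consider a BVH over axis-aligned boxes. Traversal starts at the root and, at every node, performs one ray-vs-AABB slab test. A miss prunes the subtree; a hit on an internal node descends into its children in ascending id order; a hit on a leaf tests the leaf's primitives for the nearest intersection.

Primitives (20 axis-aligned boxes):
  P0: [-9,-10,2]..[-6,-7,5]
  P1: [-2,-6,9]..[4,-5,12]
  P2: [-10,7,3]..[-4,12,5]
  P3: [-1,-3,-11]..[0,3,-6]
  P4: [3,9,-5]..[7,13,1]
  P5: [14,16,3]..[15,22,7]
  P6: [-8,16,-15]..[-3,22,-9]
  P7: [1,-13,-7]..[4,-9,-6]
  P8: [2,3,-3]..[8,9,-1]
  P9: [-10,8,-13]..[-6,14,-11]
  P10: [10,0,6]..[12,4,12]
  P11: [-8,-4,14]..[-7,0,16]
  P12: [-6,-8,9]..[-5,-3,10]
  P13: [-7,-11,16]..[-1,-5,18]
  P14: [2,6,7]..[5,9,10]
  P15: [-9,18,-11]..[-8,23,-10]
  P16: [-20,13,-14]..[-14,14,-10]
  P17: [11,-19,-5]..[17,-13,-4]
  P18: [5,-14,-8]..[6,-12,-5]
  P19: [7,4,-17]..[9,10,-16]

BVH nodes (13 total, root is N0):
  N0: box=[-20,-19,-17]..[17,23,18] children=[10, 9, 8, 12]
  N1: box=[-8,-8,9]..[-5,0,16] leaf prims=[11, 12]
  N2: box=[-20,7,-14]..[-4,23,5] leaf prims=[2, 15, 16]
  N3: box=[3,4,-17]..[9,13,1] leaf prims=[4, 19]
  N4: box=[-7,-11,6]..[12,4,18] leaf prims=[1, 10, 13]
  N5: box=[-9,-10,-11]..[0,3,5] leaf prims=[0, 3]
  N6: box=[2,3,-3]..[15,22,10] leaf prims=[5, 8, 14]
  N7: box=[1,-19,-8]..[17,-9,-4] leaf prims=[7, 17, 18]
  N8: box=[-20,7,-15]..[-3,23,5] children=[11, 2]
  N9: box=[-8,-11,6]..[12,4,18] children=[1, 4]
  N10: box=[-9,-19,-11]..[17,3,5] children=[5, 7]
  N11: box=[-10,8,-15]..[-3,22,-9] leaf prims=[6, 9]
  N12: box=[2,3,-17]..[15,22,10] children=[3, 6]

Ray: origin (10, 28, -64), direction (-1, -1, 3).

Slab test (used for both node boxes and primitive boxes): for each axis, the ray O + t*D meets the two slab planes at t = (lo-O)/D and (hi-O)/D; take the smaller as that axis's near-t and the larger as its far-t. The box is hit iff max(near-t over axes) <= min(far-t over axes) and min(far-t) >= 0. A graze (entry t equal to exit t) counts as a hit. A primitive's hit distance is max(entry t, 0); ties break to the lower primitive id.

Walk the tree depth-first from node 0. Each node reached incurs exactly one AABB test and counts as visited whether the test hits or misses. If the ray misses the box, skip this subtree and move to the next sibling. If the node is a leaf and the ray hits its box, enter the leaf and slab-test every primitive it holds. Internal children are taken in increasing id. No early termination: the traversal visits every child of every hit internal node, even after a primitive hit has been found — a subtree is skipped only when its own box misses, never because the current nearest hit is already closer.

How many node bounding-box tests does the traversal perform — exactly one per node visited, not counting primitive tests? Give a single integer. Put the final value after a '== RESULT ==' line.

Traverse from the root:
N0 x:[-7,30] y:[5,47] z:[47/3,82/3] -> hit [47/3,82/3], descend [8, 9, 10, 12]
  N8 x:[13,30] y:[5,21] z:[49/3,23] -> hit [49/3,21], descend [2, 11]
    N2 x:[14,30] y:[5,21] z:[50/3,23] -> hit [50/3,21] leaf, test {P2(miss), P15(miss), P16(miss)}
    N11 x:[13,20] y:[6,20] z:[49/3,55/3] -> hit [49/3,55/3] leaf, test {P6(miss), P9@t=17}
  N9 x:[-2,18] y:[24,39] z:[70/3,82/3] -> miss, prune
  N10 x:[-7,19] y:[25,47] z:[53/3,23] -> miss, prune
  N12 x:[-5,8] y:[6,25] z:[47/3,74/3] -> miss, prune

Visited [0, 8, 2, 11, 9, 10, 12]. Tests: 7 box, 2 leaf. Nearest: P9.

== RESULT ==
7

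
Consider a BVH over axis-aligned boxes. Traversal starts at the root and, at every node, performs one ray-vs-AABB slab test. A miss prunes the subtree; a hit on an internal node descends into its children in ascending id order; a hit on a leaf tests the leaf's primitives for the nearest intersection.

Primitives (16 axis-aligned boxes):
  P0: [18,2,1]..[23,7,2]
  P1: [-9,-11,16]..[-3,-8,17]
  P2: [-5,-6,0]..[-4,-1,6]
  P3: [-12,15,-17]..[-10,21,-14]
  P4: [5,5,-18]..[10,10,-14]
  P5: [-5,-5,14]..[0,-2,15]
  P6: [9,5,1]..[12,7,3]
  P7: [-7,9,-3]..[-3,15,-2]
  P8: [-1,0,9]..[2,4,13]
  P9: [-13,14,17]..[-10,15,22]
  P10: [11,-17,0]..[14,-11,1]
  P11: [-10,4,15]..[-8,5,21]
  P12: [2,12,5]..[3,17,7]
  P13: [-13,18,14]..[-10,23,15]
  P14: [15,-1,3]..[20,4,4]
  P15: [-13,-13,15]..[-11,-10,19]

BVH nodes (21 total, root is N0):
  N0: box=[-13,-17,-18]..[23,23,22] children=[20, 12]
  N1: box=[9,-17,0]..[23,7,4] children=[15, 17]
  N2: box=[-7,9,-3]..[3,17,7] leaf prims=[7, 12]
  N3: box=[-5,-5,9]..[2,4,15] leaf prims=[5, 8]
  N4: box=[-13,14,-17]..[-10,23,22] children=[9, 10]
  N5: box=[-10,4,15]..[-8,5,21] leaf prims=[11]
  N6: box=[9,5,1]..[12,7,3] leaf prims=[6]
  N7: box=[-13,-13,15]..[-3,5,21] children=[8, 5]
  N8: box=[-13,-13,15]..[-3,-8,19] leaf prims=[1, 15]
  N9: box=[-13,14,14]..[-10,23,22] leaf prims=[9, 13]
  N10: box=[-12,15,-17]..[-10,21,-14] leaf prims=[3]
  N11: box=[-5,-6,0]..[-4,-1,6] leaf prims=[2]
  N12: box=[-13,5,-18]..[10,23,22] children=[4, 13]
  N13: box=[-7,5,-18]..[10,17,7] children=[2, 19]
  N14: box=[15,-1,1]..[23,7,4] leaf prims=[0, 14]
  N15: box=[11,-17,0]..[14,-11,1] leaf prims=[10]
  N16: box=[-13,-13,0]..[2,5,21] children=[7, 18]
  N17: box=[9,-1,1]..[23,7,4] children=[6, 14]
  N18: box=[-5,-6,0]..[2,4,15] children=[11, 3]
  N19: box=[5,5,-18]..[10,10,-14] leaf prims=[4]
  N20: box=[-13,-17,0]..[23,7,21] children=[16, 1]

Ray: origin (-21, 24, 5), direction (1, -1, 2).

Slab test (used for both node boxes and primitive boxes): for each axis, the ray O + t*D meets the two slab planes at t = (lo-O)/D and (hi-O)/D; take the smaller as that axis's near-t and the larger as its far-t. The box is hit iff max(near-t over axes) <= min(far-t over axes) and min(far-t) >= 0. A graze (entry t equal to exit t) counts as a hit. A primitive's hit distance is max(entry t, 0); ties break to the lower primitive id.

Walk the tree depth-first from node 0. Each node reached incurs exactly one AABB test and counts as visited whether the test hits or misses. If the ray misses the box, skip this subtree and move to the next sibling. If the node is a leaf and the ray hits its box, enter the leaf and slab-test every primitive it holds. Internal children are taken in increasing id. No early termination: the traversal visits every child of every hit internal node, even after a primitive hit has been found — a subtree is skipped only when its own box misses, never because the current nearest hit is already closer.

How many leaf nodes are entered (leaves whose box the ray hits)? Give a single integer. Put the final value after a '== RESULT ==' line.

Traverse from the root:
N0 x:[8,44] y:[1,41] z:[-23/2,17/2] -> hit [8,17/2], descend [12, 20]
  N12 x:[8,31] y:[1,19] z:[-23/2,17/2] -> hit [8,17/2], descend [4, 13]
    N4 x:[8,11] y:[1,10] z:[-11,17/2] -> hit [8,17/2], descend [9, 10]
      N9 x:[8,11] y:[1,10] z:[9/2,17/2] -> hit [8,17/2] leaf, test {P9(miss), P13(miss)}
      N10 x:[9,11] y:[3,9] z:[-11,-19/2] -> miss, prune
    N13 x:[14,31] y:[7,19] z:[-23/2,1] -> miss, prune
  N20 x:[8,44] y:[17,41] z:[-5/2,8] -> miss, prune

order=[0, 12, 4, 9, 10, 13, 20]  |boxes|=7  |leaves|=1  hit=miss

== RESULT ==
1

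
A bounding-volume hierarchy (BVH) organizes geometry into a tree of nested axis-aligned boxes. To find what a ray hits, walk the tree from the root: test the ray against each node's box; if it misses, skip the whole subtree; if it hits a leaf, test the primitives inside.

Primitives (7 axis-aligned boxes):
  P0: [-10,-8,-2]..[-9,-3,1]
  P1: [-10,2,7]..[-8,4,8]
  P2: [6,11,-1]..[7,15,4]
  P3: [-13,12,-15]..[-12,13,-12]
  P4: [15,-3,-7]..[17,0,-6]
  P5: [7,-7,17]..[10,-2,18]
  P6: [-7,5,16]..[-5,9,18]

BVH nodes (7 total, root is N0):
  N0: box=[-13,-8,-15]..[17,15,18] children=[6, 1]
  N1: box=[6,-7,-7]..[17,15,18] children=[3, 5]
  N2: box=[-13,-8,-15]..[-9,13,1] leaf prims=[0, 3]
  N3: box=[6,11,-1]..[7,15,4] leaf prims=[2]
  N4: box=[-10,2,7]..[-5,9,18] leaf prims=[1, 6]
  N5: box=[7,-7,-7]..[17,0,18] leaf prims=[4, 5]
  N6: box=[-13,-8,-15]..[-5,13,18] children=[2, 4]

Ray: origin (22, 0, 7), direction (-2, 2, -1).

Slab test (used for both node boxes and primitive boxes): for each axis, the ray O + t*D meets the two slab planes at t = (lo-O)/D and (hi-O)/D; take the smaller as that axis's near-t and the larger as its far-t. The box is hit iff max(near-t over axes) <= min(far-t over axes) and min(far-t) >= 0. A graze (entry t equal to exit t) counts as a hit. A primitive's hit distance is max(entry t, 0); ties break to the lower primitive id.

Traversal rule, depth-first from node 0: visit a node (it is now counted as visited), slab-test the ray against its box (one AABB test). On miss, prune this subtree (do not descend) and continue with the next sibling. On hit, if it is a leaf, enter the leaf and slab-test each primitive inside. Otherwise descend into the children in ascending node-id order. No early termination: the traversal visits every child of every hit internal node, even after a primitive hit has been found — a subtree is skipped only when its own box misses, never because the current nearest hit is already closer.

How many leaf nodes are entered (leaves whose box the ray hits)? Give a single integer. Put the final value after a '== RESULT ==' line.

Walk:
N0 x:[5/2,35/2] y:[-4,15/2] z:[-11,22] -> hit [5/2,15/2], descend [1, 6]
  N1 x:[5/2,8] y:[-7/2,15/2] z:[-11,14] -> hit [5/2,15/2], descend [3, 5]
    N3 x:[15/2,8] y:[11/2,15/2] z:[3,8] -> hit [15/2,15/2] leaf, test {P2@t=15/2}
    N5 x:[5/2,15/2] y:[-7/2,0] z:[-11,14] -> miss, prune
  N6 x:[27/2,35/2] y:[-4,13/2] z:[-11,22] -> miss, prune

order=[0, 1, 3, 5, 6]  |boxes|=5  |leaves|=1  hit=P2

== RESULT ==
1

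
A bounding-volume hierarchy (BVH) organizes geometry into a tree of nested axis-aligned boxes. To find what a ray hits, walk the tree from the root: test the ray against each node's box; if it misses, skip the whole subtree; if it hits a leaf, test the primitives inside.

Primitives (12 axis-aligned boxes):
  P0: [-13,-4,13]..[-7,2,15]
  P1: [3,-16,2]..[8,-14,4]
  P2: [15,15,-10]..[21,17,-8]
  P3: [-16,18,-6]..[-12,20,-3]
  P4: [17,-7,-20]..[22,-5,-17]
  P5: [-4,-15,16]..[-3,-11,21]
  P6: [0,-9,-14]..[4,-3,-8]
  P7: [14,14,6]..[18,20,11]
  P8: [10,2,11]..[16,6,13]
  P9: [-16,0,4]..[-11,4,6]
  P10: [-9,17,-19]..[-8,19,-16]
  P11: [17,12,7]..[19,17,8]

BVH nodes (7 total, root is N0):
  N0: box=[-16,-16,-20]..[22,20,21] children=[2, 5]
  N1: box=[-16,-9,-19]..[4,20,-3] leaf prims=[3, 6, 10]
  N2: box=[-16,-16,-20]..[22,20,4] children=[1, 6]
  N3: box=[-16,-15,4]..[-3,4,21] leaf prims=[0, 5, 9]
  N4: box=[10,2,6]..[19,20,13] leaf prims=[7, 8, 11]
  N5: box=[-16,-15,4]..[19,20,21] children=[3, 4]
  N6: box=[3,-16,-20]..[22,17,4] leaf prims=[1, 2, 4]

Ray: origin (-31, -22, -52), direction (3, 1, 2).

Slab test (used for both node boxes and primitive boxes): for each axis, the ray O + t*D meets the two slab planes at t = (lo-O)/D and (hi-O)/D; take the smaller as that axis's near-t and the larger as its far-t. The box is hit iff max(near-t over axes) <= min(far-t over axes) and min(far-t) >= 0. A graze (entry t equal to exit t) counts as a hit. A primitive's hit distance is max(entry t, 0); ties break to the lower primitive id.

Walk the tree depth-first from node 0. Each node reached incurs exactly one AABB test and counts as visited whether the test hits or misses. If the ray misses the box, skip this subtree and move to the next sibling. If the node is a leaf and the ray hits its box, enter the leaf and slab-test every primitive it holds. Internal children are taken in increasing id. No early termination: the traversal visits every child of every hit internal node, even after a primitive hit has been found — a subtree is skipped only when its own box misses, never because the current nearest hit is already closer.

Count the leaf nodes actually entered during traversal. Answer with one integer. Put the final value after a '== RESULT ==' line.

Traverse from the root:
N0 x:[5,53/3] y:[6,42] z:[16,73/2] -> hit [16,53/3], descend [2, 5]
  N2 x:[5,53/3] y:[6,42] z:[16,28] -> hit [16,53/3], descend [1, 6]
    N1 x:[5,35/3] y:[13,42] z:[33/2,49/2] -> miss, prune
    N6 x:[34/3,53/3] y:[6,39] z:[16,28] -> hit [16,53/3] leaf, test {P1(miss), P2(miss), P4@t=16}
  N5 x:[5,50/3] y:[7,42] z:[28,73/2] -> miss, prune

order=[0, 2, 1, 6, 5]  |boxes|=5  |leaves|=1  hit=P4

== RESULT ==
1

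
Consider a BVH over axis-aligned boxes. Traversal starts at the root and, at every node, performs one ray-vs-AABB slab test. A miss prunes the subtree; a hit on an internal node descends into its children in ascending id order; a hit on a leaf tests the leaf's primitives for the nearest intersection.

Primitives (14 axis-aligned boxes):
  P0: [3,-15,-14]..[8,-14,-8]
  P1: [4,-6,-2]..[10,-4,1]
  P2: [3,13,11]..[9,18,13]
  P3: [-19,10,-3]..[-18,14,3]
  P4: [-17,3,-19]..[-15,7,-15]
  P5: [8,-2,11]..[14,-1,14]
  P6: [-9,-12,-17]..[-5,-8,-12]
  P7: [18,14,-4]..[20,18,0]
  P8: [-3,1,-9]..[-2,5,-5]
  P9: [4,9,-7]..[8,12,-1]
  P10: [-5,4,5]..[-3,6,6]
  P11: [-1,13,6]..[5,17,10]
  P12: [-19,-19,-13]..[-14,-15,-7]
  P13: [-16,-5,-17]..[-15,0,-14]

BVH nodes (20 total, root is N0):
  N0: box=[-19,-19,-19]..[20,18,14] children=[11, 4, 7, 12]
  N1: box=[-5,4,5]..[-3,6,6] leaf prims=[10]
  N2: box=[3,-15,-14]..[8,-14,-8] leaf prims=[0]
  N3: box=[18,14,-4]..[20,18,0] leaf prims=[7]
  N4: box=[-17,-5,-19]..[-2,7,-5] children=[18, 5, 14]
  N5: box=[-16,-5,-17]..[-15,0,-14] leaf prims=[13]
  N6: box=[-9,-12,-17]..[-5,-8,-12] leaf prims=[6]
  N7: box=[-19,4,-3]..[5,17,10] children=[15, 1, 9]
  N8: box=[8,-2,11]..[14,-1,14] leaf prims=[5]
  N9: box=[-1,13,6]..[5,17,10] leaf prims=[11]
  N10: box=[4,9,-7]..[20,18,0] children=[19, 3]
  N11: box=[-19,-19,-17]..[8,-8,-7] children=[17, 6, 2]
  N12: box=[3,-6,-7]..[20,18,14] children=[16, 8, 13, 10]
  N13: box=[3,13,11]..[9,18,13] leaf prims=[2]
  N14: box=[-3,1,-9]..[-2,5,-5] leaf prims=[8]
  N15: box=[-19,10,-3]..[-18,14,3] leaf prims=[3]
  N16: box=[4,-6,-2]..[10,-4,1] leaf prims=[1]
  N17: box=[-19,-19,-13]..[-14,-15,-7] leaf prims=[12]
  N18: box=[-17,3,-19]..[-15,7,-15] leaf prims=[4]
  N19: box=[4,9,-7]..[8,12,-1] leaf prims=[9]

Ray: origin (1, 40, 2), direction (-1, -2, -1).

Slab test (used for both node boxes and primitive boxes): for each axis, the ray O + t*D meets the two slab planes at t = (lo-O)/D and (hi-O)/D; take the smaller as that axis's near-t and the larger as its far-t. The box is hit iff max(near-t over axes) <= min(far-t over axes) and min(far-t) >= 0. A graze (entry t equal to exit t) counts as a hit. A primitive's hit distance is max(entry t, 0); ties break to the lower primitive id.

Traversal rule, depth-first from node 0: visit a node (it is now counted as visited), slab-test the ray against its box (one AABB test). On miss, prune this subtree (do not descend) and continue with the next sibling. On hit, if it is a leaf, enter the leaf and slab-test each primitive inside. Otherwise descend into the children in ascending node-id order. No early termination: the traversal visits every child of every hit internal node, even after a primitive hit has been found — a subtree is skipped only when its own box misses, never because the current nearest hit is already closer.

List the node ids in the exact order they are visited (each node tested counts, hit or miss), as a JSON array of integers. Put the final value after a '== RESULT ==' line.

Trace the traversal:
N0 x:[-19,20] y:[11,59/2] z:[-12,21] -> hit [11,20], descend [4, 7, 11, 12]
  N4 x:[3,18] y:[33/2,45/2] z:[7,21] -> hit [33/2,18], descend [5, 14, 18]
    N5 x:[16,17] y:[20,45/2] z:[16,19] -> miss, prune
    N14 x:[3,4] y:[35/2,39/2] z:[7,11] -> miss, prune
    N18 x:[16,18] y:[33/2,37/2] z:[17,21] -> hit [17,18] leaf, test {P4@t=17}
  N7 x:[-4,20] y:[23/2,18] z:[-8,5] -> miss, prune
  N11 x:[-7,20] y:[24,59/2] z:[9,19] -> miss, prune
  N12 x:[-19,-2] y:[11,23] z:[-12,9] -> miss, prune

order=[0, 4, 5, 14, 18, 7, 11, 12]  |boxes|=8  |leaves|=1  hit=P4

== RESULT ==
[0, 4, 5, 14, 18, 7, 11, 12]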